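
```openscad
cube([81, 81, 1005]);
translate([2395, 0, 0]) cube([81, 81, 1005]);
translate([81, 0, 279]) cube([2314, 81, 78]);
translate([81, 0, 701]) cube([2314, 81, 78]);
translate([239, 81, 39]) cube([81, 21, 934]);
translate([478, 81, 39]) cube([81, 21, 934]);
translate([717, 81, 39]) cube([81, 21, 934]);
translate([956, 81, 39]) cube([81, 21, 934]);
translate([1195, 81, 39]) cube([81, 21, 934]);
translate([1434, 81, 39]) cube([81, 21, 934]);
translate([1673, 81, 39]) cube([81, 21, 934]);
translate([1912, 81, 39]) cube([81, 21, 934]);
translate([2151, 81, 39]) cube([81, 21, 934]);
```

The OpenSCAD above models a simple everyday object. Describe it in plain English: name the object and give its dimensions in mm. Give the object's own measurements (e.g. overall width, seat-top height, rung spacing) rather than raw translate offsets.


A fence section. Two 81×81 mm posts, 1005 mm tall, stand on the floor with a clear span of 2314 mm between their inner faces. Two horizontal rails of 81×78 mm section span the gap between the posts with their undersides at z = 279 mm and z = 701 mm, flush with the posts' −y face. 9 pickets, each 81 mm wide, 21 mm thick and 934 mm tall, are fixed to the +y face of the rails with their bottoms at z = 39 mm, spaced across the span with a 158 mm gap after the −x post and between neighbouring pickets, with 163 mm left before the +x post.


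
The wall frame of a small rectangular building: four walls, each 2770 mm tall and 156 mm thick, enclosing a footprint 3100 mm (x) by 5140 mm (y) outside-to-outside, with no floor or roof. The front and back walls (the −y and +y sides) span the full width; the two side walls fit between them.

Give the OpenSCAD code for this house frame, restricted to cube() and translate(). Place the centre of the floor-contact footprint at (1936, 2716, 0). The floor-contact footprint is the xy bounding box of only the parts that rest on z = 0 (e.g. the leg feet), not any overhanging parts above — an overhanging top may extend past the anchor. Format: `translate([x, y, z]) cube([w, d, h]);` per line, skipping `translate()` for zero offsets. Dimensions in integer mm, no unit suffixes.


translate([386, 146, 0]) cube([3100, 156, 2770]);
translate([386, 5130, 0]) cube([3100, 156, 2770]);
translate([386, 302, 0]) cube([156, 4828, 2770]);
translate([3330, 302, 0]) cube([156, 4828, 2770]);


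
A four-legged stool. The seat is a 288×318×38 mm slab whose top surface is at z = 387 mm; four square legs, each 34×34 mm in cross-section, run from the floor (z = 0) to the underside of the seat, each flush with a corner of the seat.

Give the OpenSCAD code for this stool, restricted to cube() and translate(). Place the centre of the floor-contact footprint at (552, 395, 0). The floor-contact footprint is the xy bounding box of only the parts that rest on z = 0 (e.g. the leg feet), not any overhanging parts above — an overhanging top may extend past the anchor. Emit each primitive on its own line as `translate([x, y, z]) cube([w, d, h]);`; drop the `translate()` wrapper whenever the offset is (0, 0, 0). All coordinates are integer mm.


// leg_h = 387 - 38 = 349
translate([408, 236, 349]) cube([288, 318, 38]);
translate([408, 236, 0]) cube([34, 34, 349]);
translate([662, 236, 0]) cube([34, 34, 349]);
translate([408, 520, 0]) cube([34, 34, 349]);
translate([662, 520, 0]) cube([34, 34, 349]);


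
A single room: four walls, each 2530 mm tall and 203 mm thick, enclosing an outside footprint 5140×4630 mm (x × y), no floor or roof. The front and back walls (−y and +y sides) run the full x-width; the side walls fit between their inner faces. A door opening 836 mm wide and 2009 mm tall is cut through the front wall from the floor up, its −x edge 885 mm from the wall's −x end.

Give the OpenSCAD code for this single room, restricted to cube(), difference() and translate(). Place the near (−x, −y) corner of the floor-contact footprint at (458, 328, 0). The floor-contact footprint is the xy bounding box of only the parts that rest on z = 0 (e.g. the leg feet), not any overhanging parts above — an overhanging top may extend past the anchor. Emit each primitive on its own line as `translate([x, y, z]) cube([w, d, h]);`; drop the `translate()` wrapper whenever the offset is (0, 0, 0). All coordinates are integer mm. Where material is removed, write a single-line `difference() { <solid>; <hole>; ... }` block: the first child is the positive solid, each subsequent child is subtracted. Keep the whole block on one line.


difference() { translate([458, 328, 0]) cube([5140, 203, 2530]); translate([1343, 328, 0]) cube([836, 203, 2009]); }
translate([458, 4755, 0]) cube([5140, 203, 2530]);
translate([458, 531, 0]) cube([203, 4224, 2530]);
translate([5395, 531, 0]) cube([203, 4224, 2530]);


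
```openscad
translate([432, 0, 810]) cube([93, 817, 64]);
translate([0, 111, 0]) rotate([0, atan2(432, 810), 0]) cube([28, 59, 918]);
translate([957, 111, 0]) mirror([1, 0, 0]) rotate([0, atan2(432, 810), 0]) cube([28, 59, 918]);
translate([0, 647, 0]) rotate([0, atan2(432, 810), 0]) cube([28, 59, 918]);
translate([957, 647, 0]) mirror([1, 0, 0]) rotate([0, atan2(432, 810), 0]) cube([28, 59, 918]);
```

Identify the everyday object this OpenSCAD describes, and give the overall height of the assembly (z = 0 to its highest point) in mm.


A sawhorse. The overall height is 874 mm.

A beam across two mirrored pairs of raked legs — a sawhorse. The beam's underside is at z = 810 (matching the legs' vertical rise in atan2(432, 810)) and the beam is 64 mm tall, so its top is at 810 + 64 = 874 mm. The raked legs top out at the beam's underside, so that is the highest point.


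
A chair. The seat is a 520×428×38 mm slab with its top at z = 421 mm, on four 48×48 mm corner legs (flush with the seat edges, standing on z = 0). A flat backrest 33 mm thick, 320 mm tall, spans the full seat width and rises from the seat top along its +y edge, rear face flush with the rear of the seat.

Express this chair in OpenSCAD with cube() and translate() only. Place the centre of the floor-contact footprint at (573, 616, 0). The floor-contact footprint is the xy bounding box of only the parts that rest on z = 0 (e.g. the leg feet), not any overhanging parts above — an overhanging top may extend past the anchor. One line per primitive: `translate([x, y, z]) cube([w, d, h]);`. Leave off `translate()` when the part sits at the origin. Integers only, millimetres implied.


// leg_h = 421 - 38 = 383
translate([313, 402, 383]) cube([520, 428, 38]);
translate([313, 402, 0]) cube([48, 48, 383]);
translate([785, 402, 0]) cube([48, 48, 383]);
translate([313, 782, 0]) cube([48, 48, 383]);
translate([785, 782, 0]) cube([48, 48, 383]);
translate([313, 797, 421]) cube([520, 33, 320]);


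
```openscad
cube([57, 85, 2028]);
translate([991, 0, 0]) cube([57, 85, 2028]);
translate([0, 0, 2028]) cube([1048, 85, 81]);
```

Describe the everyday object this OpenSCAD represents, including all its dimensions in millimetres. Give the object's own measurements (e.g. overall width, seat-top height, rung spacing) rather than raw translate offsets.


A door frame. The clear opening is 934 mm wide and 2028 mm high. Two 57 mm wide jambs, 85 mm deep, stand either side of the opening from the floor to the top of the opening. A 81 mm thick head sits across the top of both jambs, spanning the full outside width of the frame.


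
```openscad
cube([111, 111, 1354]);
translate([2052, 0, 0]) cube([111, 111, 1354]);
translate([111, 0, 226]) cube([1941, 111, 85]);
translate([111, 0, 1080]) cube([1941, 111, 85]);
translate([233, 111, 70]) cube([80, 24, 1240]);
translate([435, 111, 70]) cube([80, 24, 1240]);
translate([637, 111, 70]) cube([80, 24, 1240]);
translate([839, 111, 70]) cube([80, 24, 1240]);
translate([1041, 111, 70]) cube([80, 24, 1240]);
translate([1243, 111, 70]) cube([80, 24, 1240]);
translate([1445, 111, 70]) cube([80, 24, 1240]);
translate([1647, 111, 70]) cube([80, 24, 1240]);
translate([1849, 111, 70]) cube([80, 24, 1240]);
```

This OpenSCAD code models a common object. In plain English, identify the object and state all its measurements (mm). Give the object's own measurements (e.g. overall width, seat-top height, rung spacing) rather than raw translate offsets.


A fence section. Two 111×111 mm posts, 1354 mm tall, stand on the floor with a clear span of 1941 mm between their inner faces. Two horizontal rails of 111×85 mm section span the gap between the posts with their undersides at z = 226 mm and z = 1080 mm, flush with the posts' −y face. 9 pickets, each 80 mm wide, 24 mm thick and 1240 mm tall, are fixed to the +y face of the rails with their bottoms at z = 70 mm, spaced across the span with a 122 mm gap after the −x post and between neighbouring pickets, with 123 mm left before the +x post.


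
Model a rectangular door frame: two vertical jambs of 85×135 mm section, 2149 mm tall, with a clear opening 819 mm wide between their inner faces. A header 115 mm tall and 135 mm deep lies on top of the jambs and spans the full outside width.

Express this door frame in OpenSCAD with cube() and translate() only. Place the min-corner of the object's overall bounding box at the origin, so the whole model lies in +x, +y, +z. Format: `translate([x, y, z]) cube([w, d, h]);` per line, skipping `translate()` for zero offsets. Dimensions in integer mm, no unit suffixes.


cube([85, 135, 2149]);
translate([904, 0, 0]) cube([85, 135, 2149]);
translate([0, 0, 2149]) cube([989, 135, 115]);


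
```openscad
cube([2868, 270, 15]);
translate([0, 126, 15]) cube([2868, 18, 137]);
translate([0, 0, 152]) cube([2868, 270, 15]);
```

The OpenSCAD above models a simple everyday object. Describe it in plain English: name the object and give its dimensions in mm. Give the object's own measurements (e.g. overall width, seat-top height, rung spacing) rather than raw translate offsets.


An I-beam lying along x, 2868 mm long. Overall section height 167 mm. Two flanges 270 mm wide (y) and 15 mm thick, one on the floor and one at the top; a web 18 mm thick runs between them, centred on the flange width.


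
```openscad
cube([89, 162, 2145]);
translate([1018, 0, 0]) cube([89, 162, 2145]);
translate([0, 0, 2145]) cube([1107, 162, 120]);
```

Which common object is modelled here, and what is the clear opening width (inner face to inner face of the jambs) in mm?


A door frame. The clear opening width is 929 mm.

Two 2145 mm tall posts with a header on top — a door frame. The left jamb is 89 mm wide at x = 0; the right jamb starts at x = 1018. The clear opening is 1018 − 89 = 929 mm.


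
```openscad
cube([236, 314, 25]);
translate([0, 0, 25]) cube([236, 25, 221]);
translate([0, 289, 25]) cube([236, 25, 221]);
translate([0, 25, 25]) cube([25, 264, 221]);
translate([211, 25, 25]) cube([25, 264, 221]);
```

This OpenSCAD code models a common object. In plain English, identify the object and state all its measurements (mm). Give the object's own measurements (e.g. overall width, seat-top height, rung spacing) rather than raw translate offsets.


An open-topped rectangular box: outside dimensions 236×314×246 mm, with a uniform wall and base thickness of 25 mm. The base is a full 236×314 slab on the floor; four walls sit on top of the base. The front and back walls (the −y and +y sides) span the full width; the two side walls fit between them.


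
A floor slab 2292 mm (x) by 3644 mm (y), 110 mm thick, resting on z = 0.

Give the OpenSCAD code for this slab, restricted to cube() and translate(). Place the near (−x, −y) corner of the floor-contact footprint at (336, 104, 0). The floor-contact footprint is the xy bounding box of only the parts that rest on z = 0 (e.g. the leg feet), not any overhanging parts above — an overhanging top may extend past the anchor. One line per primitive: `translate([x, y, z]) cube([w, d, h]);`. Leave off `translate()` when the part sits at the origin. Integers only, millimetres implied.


translate([336, 104, 0]) cube([2292, 3644, 110]);


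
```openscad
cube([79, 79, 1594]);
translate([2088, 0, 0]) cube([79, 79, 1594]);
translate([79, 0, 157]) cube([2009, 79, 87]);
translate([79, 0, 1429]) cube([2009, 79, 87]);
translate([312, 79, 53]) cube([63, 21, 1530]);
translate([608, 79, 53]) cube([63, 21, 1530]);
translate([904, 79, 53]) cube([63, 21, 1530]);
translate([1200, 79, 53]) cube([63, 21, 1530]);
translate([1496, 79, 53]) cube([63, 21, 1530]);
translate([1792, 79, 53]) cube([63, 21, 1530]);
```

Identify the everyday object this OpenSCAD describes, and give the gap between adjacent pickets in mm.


A fence section. The picket gap is 233 mm.

Two posts, two rails, 6 pickets — a fence section. Span 2009 mm holds 6 pickets of 63 mm with 7 equal gaps: ⌊(2009 − 6·63) / 7⌋ = 233 mm.


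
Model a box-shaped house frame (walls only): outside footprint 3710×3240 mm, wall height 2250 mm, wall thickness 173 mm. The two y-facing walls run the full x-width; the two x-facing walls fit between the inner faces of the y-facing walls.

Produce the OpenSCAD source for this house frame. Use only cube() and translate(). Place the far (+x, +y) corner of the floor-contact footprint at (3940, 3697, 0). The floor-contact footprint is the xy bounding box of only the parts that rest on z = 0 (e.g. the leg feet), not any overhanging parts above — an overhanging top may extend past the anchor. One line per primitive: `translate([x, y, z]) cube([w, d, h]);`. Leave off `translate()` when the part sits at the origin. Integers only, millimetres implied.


translate([230, 457, 0]) cube([3710, 173, 2250]);
translate([230, 3524, 0]) cube([3710, 173, 2250]);
translate([230, 630, 0]) cube([173, 2894, 2250]);
translate([3767, 630, 0]) cube([173, 2894, 2250]);


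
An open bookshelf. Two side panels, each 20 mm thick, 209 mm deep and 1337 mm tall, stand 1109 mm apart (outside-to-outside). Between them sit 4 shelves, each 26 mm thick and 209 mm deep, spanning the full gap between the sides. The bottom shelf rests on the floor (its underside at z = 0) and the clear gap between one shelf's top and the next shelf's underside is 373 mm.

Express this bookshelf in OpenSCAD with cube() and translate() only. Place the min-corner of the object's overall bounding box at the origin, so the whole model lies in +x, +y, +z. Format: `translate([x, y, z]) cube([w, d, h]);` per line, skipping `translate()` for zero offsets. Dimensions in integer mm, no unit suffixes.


cube([20, 209, 1337]);
translate([1089, 0, 0]) cube([20, 209, 1337]);
translate([20, 0, 0]) cube([1069, 209, 26]);
translate([20, 0, 399]) cube([1069, 209, 26]);
translate([20, 0, 798]) cube([1069, 209, 26]);
translate([20, 0, 1197]) cube([1069, 209, 26]);


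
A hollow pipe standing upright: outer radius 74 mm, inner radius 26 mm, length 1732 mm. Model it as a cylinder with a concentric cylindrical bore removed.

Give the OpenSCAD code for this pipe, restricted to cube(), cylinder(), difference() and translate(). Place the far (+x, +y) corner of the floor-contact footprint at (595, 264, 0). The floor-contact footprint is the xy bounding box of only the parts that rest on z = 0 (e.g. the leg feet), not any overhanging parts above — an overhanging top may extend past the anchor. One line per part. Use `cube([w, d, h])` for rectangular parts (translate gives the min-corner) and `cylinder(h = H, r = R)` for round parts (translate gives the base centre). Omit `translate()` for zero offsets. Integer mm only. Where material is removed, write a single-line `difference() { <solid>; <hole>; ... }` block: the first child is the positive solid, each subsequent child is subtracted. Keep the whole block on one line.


difference() { translate([521, 190, 0]) cylinder(h = 1732, r = 74); translate([521, 190, 0]) cylinder(h = 1732, r = 26); }


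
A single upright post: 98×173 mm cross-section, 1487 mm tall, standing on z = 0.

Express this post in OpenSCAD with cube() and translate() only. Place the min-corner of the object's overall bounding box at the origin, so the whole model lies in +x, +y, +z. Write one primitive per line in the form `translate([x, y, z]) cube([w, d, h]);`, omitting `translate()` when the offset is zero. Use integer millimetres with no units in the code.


cube([98, 173, 1487]);


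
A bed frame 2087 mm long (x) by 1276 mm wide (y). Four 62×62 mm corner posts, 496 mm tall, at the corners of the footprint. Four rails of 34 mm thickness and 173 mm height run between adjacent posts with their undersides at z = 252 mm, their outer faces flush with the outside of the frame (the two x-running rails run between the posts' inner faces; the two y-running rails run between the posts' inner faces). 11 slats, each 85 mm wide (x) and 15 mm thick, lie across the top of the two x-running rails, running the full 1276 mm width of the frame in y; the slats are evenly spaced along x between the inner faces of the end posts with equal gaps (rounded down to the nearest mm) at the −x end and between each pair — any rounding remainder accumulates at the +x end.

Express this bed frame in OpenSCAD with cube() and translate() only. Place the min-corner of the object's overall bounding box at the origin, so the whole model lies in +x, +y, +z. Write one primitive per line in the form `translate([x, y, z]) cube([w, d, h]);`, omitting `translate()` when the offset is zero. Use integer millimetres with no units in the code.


// slat z = rail_z + rail_h = 252 + 173 = 425
// slat gap = ⌊(1963 − 11·85) / 12⌋ = 85
cube([62, 62, 496]);
translate([0, 1214, 0]) cube([62, 62, 496]);
translate([2025, 0, 0]) cube([62, 62, 496]);
translate([2025, 1214, 0]) cube([62, 62, 496]);
translate([62, 0, 252]) cube([1963, 34, 173]);
translate([62, 1242, 252]) cube([1963, 34, 173]);
translate([0, 62, 252]) cube([34, 1152, 173]);
translate([2053, 62, 252]) cube([34, 1152, 173]);
translate([147, 0, 425]) cube([85, 1276, 15]);
translate([317, 0, 425]) cube([85, 1276, 15]);
translate([487, 0, 425]) cube([85, 1276, 15]);
translate([657, 0, 425]) cube([85, 1276, 15]);
translate([827, 0, 425]) cube([85, 1276, 15]);
translate([997, 0, 425]) cube([85, 1276, 15]);
translate([1167, 0, 425]) cube([85, 1276, 15]);
translate([1337, 0, 425]) cube([85, 1276, 15]);
translate([1507, 0, 425]) cube([85, 1276, 15]);
translate([1677, 0, 425]) cube([85, 1276, 15]);
translate([1847, 0, 425]) cube([85, 1276, 15]);


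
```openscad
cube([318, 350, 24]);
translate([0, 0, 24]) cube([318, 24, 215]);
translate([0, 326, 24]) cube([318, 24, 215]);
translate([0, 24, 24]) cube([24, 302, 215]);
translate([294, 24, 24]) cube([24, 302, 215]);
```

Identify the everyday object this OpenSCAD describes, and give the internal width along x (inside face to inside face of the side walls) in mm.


An open box. The internal width is 270 mm.

A 318×350 base slab with four walls standing on it — an open box. The base is 318 mm wide and the walls are 24 mm thick, so the internal width is 318 − 2 × 24 = 270 mm.


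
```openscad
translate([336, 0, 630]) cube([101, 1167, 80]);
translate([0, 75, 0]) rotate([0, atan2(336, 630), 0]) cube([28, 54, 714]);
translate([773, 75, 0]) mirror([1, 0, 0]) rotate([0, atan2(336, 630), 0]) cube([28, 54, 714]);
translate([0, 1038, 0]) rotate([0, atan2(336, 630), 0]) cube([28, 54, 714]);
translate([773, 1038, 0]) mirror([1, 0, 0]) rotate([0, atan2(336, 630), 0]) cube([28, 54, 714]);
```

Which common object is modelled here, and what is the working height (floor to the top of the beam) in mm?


A sawhorse. The overall height is 710 mm.

A beam across two mirrored pairs of raked legs — a sawhorse. The beam's underside is at z = 630 (matching the legs' vertical rise in atan2(336, 630)) and the beam is 80 mm tall, so its top is at 630 + 80 = 710 mm. The raked legs top out at the beam's underside, so that is the highest point.


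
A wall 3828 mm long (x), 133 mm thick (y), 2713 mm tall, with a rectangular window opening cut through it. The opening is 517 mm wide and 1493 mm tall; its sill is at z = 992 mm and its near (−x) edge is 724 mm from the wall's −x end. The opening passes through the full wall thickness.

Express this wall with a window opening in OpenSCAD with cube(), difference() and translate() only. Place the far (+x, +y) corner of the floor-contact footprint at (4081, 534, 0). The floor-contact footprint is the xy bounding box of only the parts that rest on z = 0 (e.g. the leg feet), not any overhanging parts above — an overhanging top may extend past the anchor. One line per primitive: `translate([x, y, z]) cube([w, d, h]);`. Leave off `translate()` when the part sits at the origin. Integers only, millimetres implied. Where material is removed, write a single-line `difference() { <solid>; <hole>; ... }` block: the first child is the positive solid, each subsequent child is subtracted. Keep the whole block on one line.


difference() { translate([253, 401, 0]) cube([3828, 133, 2713]); translate([977, 401, 992]) cube([517, 133, 1493]); }


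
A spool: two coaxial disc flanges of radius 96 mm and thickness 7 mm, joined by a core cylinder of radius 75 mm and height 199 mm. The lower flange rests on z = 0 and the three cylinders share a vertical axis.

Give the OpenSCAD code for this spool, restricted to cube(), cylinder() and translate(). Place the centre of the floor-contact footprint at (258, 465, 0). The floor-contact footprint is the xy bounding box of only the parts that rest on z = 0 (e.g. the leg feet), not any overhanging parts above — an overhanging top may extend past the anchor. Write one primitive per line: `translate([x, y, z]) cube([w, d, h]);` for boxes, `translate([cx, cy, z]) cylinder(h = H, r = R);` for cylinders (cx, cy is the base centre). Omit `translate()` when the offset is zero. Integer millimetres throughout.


translate([258, 465, 0]) cylinder(h = 7, r = 96);
translate([258, 465, 7]) cylinder(h = 199, r = 75);
translate([258, 465, 206]) cylinder(h = 7, r = 96);


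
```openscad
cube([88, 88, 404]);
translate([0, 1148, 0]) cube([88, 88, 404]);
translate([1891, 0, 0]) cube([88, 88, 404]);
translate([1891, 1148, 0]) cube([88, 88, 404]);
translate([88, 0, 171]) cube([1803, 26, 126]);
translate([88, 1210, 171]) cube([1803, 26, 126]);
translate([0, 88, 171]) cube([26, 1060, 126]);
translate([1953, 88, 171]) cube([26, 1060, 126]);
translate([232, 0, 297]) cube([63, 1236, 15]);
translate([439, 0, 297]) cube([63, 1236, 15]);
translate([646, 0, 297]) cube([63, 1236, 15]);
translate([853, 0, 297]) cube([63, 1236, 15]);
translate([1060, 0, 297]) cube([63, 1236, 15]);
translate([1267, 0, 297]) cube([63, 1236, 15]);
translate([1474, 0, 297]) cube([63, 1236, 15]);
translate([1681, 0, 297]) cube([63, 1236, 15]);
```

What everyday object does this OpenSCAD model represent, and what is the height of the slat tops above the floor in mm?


A bed frame. The slat-top height is 312 mm.

Four posts, four rails, and a row of slats — a bed frame. Slats sit on the rails at z = 171 + 126 = 297; with slat thickness 15, the top is 312 mm.


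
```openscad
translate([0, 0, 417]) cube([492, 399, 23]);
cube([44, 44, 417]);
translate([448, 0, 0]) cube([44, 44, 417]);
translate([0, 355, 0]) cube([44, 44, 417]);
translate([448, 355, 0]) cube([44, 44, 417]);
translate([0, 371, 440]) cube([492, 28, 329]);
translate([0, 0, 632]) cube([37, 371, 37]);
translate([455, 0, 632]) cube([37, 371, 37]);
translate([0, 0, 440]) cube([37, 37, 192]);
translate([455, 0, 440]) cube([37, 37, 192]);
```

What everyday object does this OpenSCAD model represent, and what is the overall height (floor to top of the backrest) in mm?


A chair. The overall height is 769 mm.

A slab on four corner posts with a tall panel at the back — a chair. The seat slab sits at z = 417 with thickness 23, and the 329 mm backrest starts at the seat top, so the overall height is 417 + 23 + 329 = 769 mm.


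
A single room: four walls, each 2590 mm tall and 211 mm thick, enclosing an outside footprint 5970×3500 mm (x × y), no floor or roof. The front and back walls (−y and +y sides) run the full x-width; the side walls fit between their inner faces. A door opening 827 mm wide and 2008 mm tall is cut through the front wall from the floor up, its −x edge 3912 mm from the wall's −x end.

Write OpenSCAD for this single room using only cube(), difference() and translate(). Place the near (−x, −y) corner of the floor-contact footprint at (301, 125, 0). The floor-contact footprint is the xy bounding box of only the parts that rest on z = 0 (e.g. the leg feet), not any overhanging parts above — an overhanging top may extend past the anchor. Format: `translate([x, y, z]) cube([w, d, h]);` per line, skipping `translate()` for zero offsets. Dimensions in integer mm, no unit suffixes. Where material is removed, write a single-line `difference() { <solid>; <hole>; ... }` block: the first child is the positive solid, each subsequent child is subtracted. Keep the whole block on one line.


difference() { translate([301, 125, 0]) cube([5970, 211, 2590]); translate([4213, 125, 0]) cube([827, 211, 2008]); }
translate([301, 3414, 0]) cube([5970, 211, 2590]);
translate([301, 336, 0]) cube([211, 3078, 2590]);
translate([6060, 336, 0]) cube([211, 3078, 2590]);


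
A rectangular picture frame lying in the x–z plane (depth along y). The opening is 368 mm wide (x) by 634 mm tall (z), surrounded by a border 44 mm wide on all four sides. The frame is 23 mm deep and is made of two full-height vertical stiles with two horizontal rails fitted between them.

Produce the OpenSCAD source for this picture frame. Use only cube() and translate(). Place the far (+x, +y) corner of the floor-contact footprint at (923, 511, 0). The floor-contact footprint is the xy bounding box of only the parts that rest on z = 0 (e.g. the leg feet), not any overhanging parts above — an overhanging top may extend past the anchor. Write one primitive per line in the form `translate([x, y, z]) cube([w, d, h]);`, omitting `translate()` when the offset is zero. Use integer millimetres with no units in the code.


translate([467, 488, 0]) cube([44, 23, 722]);
translate([879, 488, 0]) cube([44, 23, 722]);
translate([511, 488, 0]) cube([368, 23, 44]);
translate([511, 488, 678]) cube([368, 23, 44]);


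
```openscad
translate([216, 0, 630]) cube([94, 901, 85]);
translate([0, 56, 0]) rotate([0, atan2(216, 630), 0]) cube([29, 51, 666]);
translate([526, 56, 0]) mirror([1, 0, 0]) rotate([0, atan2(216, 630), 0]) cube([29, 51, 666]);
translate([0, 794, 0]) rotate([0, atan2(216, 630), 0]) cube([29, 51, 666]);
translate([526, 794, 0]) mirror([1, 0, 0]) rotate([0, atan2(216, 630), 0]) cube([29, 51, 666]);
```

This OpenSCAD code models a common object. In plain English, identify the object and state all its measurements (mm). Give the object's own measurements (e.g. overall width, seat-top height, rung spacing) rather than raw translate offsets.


A sawhorse. A 94×901×85 mm beam (x, y, z) sits on two A-frame leg pairs. Each pair is two raked legs of 29×51 mm section (51 mm along y) splaying symmetrically in x. Each leg rises 630 mm vertically over 216 mm of horizontal reach and is 666 mm long along its own axis. Every leg's outer bottom edge rests on the floor and its outer top edge meets a bottom edge of the beam — the left legs (tilting toward +x) meet the beam's −x bottom edge, the right legs (their mirror images, tilting toward −x) meet its +x bottom edge — so the leg tops tuck under the beam, the beam's underside is 630 mm above the floor, and the feet are 526 mm apart outside-to-outside with the beam centred between them. The two leg pairs are set in 56 mm from either end of the beam.


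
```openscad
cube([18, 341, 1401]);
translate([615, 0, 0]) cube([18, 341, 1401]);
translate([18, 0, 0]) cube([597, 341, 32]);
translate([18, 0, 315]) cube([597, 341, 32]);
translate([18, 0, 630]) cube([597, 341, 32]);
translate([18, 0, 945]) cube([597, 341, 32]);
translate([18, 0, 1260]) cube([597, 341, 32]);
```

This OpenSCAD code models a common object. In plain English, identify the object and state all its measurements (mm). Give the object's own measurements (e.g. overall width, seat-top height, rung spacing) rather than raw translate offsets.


An open bookshelf. Two side panels, each 18 mm thick, 341 mm deep and 1401 mm tall, stand 633 mm apart (outside-to-outside). Between them sit 5 shelves, each 32 mm thick and 341 mm deep, spanning the full gap between the sides. The bottom shelf rests on the floor (its underside at z = 0) and the clear gap between one shelf's top and the next shelf's underside is 283 mm.


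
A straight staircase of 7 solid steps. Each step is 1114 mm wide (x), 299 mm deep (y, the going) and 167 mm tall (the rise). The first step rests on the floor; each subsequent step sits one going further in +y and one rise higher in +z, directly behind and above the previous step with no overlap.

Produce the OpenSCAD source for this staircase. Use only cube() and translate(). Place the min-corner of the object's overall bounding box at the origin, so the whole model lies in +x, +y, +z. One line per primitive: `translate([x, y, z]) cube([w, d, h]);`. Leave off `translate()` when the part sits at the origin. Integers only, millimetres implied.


cube([1114, 299, 167]);
translate([0, 299, 167]) cube([1114, 299, 167]);
translate([0, 598, 334]) cube([1114, 299, 167]);
translate([0, 897, 501]) cube([1114, 299, 167]);
translate([0, 1196, 668]) cube([1114, 299, 167]);
translate([0, 1495, 835]) cube([1114, 299, 167]);
translate([0, 1794, 1002]) cube([1114, 299, 167]);


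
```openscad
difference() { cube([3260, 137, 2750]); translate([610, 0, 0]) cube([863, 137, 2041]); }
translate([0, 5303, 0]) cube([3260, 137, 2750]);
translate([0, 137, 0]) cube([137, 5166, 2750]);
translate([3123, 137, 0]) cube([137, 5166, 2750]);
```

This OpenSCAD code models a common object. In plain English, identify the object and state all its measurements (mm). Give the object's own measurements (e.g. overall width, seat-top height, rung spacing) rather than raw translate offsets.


A single room: four walls, each 2750 mm tall and 137 mm thick, enclosing an outside footprint 3260×5440 mm (x × y), no floor or roof. The front and back walls (−y and +y sides) run the full x-width; the side walls fit between their inner faces. A door opening 863 mm wide and 2041 mm tall is cut through the front wall from the floor up, its −x edge 610 mm from the wall's −x end.


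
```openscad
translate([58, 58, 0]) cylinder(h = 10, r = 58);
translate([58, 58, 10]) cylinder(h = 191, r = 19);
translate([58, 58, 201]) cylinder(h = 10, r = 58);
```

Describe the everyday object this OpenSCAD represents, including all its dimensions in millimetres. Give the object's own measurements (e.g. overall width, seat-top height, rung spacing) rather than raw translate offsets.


A spool: two coaxial disc flanges of radius 58 mm and thickness 10 mm, joined by a core cylinder of radius 19 mm and height 191 mm. The lower flange rests on z = 0 and the three cylinders share a vertical axis.


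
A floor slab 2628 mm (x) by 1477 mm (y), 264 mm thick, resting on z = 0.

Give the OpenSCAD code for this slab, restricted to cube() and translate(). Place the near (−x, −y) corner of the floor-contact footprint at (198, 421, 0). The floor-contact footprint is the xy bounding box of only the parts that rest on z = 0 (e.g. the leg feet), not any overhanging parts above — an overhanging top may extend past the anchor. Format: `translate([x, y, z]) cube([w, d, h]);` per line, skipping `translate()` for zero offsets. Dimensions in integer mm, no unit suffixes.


translate([198, 421, 0]) cube([2628, 1477, 264]);


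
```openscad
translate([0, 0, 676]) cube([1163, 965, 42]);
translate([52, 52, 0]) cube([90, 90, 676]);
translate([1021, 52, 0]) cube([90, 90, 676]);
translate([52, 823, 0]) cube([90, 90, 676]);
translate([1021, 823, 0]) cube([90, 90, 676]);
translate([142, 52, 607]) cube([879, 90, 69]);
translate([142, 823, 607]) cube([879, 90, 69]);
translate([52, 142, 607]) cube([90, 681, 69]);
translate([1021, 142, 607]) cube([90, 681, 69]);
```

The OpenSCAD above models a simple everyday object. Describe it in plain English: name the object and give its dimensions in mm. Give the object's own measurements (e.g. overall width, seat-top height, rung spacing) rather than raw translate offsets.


A rectangular dining table. The top is 1163×965×42 mm with its upper surface at z = 718 mm. It stands on four 90×90 mm square legs, each inset 52 mm from the nearest pair of top edges, running from the floor to the underside of the top. Four apron rails, 90 mm thick and 69 mm tall, run between adjacent legs with their top edges flush with the underside of the top and their outer faces flush with the legs' outer faces.


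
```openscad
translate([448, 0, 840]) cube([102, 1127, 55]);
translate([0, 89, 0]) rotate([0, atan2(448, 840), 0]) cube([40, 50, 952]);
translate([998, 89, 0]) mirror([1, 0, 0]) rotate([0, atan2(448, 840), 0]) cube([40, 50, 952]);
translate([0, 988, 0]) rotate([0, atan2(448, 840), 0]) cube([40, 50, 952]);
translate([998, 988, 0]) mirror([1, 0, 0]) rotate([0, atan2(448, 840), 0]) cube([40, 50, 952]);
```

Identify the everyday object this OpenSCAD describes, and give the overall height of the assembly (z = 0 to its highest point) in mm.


A sawhorse. The overall height is 895 mm.

A beam across two mirrored pairs of raked legs — a sawhorse. The beam's underside is at z = 840 (matching the legs' vertical rise in atan2(448, 840)) and the beam is 55 mm tall, so its top is at 840 + 55 = 895 mm. The raked legs top out at the beam's underside, so that is the highest point.


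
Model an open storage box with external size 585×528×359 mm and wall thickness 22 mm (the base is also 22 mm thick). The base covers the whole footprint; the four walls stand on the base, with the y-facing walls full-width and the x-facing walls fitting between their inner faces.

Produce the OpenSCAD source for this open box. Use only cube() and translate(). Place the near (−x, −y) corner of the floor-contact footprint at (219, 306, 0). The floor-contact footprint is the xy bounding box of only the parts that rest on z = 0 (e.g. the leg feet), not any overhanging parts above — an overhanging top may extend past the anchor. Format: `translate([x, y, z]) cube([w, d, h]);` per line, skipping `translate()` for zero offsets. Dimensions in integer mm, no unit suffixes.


translate([219, 306, 0]) cube([585, 528, 22]);
translate([219, 306, 22]) cube([585, 22, 337]);
translate([219, 812, 22]) cube([585, 22, 337]);
translate([219, 328, 22]) cube([22, 484, 337]);
translate([782, 328, 22]) cube([22, 484, 337]);


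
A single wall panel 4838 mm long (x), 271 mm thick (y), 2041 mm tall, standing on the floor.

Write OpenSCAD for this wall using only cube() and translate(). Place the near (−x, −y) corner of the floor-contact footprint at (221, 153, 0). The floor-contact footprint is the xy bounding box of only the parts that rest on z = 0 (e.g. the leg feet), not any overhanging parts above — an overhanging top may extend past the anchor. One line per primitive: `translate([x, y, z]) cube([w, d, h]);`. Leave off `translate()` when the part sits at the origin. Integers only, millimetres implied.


translate([221, 153, 0]) cube([4838, 271, 2041]);


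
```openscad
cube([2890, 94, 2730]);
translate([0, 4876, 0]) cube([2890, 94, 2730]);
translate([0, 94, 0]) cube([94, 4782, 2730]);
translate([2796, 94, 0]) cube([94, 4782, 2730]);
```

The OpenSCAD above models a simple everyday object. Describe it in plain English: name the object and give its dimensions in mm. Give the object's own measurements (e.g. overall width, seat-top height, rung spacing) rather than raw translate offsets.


The wall frame of a small rectangular building: four walls, each 2730 mm tall and 94 mm thick, enclosing a footprint 2890 mm (x) by 4970 mm (y) outside-to-outside, with no floor or roof. The front and back walls (the −y and +y sides) span the full width; the two side walls fit between them.


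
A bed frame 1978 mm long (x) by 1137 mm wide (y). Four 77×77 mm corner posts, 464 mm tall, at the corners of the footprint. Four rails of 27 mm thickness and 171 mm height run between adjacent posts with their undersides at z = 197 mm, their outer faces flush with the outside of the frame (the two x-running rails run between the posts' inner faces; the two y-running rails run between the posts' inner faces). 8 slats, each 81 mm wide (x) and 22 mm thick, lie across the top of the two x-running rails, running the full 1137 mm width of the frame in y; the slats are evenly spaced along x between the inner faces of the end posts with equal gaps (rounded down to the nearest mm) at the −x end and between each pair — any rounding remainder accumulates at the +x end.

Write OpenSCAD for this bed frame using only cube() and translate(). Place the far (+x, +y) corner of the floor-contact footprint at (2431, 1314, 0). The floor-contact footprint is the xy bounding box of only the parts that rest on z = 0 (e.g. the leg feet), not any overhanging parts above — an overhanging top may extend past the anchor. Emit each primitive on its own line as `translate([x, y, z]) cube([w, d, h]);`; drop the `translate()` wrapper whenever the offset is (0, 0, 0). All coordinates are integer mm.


translate([453, 177, 0]) cube([77, 77, 464]);
translate([453, 1237, 0]) cube([77, 77, 464]);
translate([2354, 177, 0]) cube([77, 77, 464]);
translate([2354, 1237, 0]) cube([77, 77, 464]);
translate([530, 177, 197]) cube([1824, 27, 171]);
translate([530, 1287, 197]) cube([1824, 27, 171]);
translate([453, 254, 197]) cube([27, 983, 171]);
translate([2404, 254, 197]) cube([27, 983, 171]);
translate([660, 177, 368]) cube([81, 1137, 22]);
translate([871, 177, 368]) cube([81, 1137, 22]);
translate([1082, 177, 368]) cube([81, 1137, 22]);
translate([1293, 177, 368]) cube([81, 1137, 22]);
translate([1504, 177, 368]) cube([81, 1137, 22]);
translate([1715, 177, 368]) cube([81, 1137, 22]);
translate([1926, 177, 368]) cube([81, 1137, 22]);
translate([2137, 177, 368]) cube([81, 1137, 22]);


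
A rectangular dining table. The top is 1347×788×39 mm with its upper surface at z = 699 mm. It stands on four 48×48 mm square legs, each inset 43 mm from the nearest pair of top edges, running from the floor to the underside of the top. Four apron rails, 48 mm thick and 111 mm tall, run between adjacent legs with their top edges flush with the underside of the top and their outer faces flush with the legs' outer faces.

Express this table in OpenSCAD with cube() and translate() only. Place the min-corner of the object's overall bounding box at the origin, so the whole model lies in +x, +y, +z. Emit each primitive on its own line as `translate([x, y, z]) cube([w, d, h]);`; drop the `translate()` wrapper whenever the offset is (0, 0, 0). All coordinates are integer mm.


translate([0, 0, 660]) cube([1347, 788, 39]);
translate([43, 43, 0]) cube([48, 48, 660]);
translate([1256, 43, 0]) cube([48, 48, 660]);
translate([43, 697, 0]) cube([48, 48, 660]);
translate([1256, 697, 0]) cube([48, 48, 660]);
translate([91, 43, 549]) cube([1165, 48, 111]);
translate([91, 697, 549]) cube([1165, 48, 111]);
translate([43, 91, 549]) cube([48, 606, 111]);
translate([1256, 91, 549]) cube([48, 606, 111]);


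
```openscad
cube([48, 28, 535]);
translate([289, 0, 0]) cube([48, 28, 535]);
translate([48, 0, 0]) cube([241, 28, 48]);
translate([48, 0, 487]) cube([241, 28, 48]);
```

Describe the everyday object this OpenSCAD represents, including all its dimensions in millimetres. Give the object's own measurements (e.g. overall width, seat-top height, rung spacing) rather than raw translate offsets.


A rectangular picture frame lying in the x–z plane (depth along y). The opening is 241 mm wide (x) by 439 mm tall (z), surrounded by a border 48 mm wide on all four sides. The frame is 28 mm deep and is made of two full-height vertical stiles with two horizontal rails fitted between them.


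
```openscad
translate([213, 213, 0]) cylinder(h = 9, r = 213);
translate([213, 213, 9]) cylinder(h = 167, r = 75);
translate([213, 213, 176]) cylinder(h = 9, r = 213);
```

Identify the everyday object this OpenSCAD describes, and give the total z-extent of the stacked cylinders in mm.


A spool. The overall height is 185 mm.

Three coaxial cylinders, large–small–large — a spool. Two 9 mm flanges and a 167 mm core give 9 + 167 + 9 = 185 mm.
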